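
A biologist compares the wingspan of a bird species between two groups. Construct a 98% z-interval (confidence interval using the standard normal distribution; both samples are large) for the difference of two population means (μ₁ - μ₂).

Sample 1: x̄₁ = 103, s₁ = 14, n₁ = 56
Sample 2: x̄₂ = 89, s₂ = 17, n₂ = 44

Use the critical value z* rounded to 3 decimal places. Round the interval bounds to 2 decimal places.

Both samples are large (n₁ = 56 ≥ 30, n₂ = 44 ≥ 30), so a z-interval for the difference of means applies.

Point estimate: x̄₁ - x̄₂ = 103 - 89 = 14

Standard error: SE = √(s₁²/n₁ + s₂²/n₂)
= √(14²/56 + 17²/44)
= √(3.500000 + 6.568182)
= 3.173040

For 98% confidence, z* = 2.326 (from standard normal table)
Margin of error: E = z* × SE = 2.326 × 3.173040 = 7.3805

Z-interval: (x̄₁ - x̄₂) ± E = 14 ± 7.3805 = (6.6195, 21.3805)

Rounded to 2 decimal places:

(6.62, 21.38)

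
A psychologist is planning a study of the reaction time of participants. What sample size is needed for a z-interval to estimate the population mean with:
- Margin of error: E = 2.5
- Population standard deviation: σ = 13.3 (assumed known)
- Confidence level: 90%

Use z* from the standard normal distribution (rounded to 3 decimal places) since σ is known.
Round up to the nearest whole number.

Using z* since population σ is known (z-interval formula).

For 90% confidence, z* = 1.645 (from standard normal table)

Sample size formula for z-interval: n = (z*σ/E)²

n = (1.645 × 13.3 / 2.5)²
  = (8.751400)²
  = 76.5870

Round up to the nearest whole number: n = 77

77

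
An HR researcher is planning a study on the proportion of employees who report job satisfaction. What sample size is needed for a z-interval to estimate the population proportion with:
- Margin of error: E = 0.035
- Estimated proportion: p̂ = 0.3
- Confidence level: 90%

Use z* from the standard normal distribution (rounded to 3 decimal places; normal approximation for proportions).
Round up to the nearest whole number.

Using z* for proportion z-interval (normal approximation).

For 90% confidence, z* = 1.645 (from standard normal table)

Sample size formula for proportion z-interval: n = z*²p̂(1-p̂)/E²

n = 1.645² × 0.3 × 0.7 / 0.035²
  = 2.706025 × 0.21 / 0.001225
  = 463.8900

Round up to the nearest whole number: n = 464

464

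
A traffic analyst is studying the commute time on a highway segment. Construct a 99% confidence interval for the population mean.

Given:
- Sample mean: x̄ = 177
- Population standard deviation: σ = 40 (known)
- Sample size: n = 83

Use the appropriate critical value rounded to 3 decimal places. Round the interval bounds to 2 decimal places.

The population standard deviation σ is known, so use a z-interval (standard normal critical value).

For 99% confidence, z* = 2.576 (from standard normal table)

Standard error: SE = σ/√n = 40/√83 = 4.390570

Margin of error: E = z* × SE = 2.576 × 4.390570 = 11.3101

Z-interval: x̄ ± E = 177 ± 11.3101 = (165.6899, 188.3101)

Rounded to 2 decimal places:

(165.69, 188.31)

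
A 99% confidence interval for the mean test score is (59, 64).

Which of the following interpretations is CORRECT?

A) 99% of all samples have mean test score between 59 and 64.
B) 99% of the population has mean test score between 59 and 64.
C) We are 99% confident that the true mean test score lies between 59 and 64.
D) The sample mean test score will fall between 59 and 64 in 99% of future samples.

A confidence interval represents our confidence in the procedure, not a probability statement about the parameter.

Key concept: If we repeated this sampling process many times and computed a 99% CI each time, about 99% of those intervals would contain the true population parameter.

For this specific interval (59, 64):
- Midpoint (point estimate): 61.5
- Margin of error: 2.5

The correct interpretation is the one stating confidence that the true parameter lies in the interval — option C.

C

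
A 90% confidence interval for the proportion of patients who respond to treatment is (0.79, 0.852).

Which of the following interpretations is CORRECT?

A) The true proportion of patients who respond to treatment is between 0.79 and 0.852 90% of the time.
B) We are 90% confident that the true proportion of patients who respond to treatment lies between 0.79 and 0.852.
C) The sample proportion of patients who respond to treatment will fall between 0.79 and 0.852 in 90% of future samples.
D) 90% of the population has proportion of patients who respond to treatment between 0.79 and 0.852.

A confidence interval represents our confidence in the procedure, not a probability statement about the parameter.

Key concept: If we repeated this sampling process many times and computed a 90% CI each time, about 90% of those intervals would contain the true population parameter.

For this specific interval (0.79, 0.852):
- Midpoint (point estimate): 0.821
- Margin of error: 0.031

The correct interpretation is the one stating confidence that the true parameter lies in the interval — option B.

B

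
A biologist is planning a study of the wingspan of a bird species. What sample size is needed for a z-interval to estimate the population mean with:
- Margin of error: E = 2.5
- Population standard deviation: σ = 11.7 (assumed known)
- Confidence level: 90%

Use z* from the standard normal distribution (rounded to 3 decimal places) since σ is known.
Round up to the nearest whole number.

Using z* since population σ is known (z-interval formula).

For 90% confidence, z* = 1.645 (from standard normal table)

Sample size formula for z-interval: n = (z*σ/E)²

n = (1.645 × 11.7 / 2.5)²
  = (7.698600)²
  = 59.2684

Round up to the nearest whole number: n = 60

60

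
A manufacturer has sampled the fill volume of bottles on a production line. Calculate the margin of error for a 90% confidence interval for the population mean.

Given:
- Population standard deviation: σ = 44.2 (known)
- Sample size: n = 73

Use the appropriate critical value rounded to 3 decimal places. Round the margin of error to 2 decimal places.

The population standard deviation σ is known, so use the z-interval margin of error formula.

For 90% confidence, z* = 1.645 (from standard normal table)

Margin of error formula for z-interval: E = z* × σ/√n

E = 1.645 × 44.2/√73
  = 1.645 × 5.173219
  = 8.5099

Rounded to 2 decimal places:

8.51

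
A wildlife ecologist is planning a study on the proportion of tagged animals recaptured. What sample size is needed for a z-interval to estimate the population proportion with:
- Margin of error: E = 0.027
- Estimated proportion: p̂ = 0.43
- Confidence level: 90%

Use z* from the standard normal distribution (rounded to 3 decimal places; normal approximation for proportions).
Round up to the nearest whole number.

Using z* for proportion z-interval (normal approximation).

For 90% confidence, z* = 1.645 (from standard normal table)

Sample size formula for proportion z-interval: n = z*²p̂(1-p̂)/E²

n = 1.645² × 0.43 × 0.57 / 0.027²
  = 2.706025 × 0.2451 / 0.000729
  = 909.8035

Round up to the nearest whole number: n = 910

910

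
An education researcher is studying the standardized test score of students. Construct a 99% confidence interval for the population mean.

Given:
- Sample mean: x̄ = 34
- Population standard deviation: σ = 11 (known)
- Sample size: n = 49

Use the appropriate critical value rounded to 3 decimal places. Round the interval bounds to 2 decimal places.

The population standard deviation σ is known, so use a z-interval (standard normal critical value).

For 99% confidence, z* = 2.576 (from standard normal table)

Standard error: SE = σ/√n = 11/√49 = 1.571429

Margin of error: E = z* × SE = 2.576 × 1.571429 = 4.0480

Z-interval: x̄ ± E = 34 ± 4.0480 = (29.9520, 38.0480)

Rounded to 2 decimal places:

(29.95, 38.05)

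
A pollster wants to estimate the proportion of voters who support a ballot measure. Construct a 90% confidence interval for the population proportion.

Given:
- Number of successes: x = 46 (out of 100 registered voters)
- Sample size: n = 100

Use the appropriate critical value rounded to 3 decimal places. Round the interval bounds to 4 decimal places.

Sample proportion: p̂ = 46/100 = 0.460000

Check conditions for normal approximation:
  np̂ = 46 ≥ 10 ✓
  n(1-p̂) = 54 ≥ 10 ✓

The sample is large enough, so use a z-interval (normal approximation) for the proportion.

For 90% confidence, z* = 1.645 (from standard normal table)

Standard error: SE = √(p̂(1-p̂)/n) = √(0.460000×0.540000/100) = 0.04983974

Margin of error: E = z* × SE = 1.645 × 0.04983974 = 0.081986

Z-interval: p̂ ± E = 0.460000 ± 0.081986 = (0.378014, 0.541986)

Rounded to 4 decimal places:

(0.3780, 0.5420)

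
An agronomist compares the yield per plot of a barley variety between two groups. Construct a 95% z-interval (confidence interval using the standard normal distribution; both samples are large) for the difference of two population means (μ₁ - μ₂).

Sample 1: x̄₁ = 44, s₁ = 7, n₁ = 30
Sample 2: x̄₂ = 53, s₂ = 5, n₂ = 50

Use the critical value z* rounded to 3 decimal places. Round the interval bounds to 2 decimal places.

Both samples are large (n₁ = 30 ≥ 30, n₂ = 50 ≥ 30), so a z-interval for the difference of means applies.

Point estimate: x̄₁ - x̄₂ = 44 - 53 = -9

Standard error: SE = √(s₁²/n₁ + s₂²/n₂)
= √(7²/30 + 5²/50)
= √(1.633333 + 0.500000)
= 1.460593

For 95% confidence, z* = 1.96 (from standard normal table)
Margin of error: E = z* × SE = 1.96 × 1.460593 = 2.8628

Z-interval: (x̄₁ - x̄₂) ± E = -9 ± 2.8628 = (-11.8628, -6.1372)

Rounded to 2 decimal places:

(-11.86, -6.14)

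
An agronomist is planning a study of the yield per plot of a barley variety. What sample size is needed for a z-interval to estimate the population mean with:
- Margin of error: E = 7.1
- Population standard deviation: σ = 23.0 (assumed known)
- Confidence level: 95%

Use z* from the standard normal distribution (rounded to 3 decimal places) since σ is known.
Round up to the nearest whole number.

Using z* since population σ is known (z-interval formula).

For 95% confidence, z* = 1.96 (from standard normal table)

Sample size formula for z-interval: n = (z*σ/E)²

n = (1.96 × 23.0 / 7.1)²
  = (6.349296)²
  = 40.3136

Round up to the nearest whole number: n = 41

41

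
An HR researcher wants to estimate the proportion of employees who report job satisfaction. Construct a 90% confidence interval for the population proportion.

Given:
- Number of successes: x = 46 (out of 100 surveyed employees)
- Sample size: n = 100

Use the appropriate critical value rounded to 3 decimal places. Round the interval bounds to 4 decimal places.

Sample proportion: p̂ = 46/100 = 0.460000

Check conditions for normal approximation:
  np̂ = 46 ≥ 10 ✓
  n(1-p̂) = 54 ≥ 10 ✓

The sample is large enough, so use a z-interval (normal approximation) for the proportion.

For 90% confidence, z* = 1.645 (from standard normal table)

Standard error: SE = √(p̂(1-p̂)/n) = √(0.460000×0.540000/100) = 0.04983974

Margin of error: E = z* × SE = 1.645 × 0.04983974 = 0.081986

Z-interval: p̂ ± E = 0.460000 ± 0.081986 = (0.378014, 0.541986)

Rounded to 4 decimal places:

(0.3780, 0.5420)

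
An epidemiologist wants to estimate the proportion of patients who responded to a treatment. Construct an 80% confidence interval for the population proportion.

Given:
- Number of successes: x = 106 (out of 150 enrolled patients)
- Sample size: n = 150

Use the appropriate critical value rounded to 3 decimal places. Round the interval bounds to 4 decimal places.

Sample proportion: p̂ = 106/150 = 0.706667

Check conditions for normal approximation:
  np̂ = 106 ≥ 10 ✓
  n(1-p̂) = 44 ≥ 10 ✓

The sample is large enough, so use a z-interval (normal approximation) for the proportion.

For 80% confidence, z* = 1.282 (from standard normal table)

Standard error: SE = √(p̂(1-p̂)/n) = √(0.706667×0.293333/150) = 0.03717426

Margin of error: E = z* × SE = 1.282 × 0.03717426 = 0.047657

Z-interval: p̂ ± E = 0.706667 ± 0.047657 = (0.659009, 0.754324)

Rounded to 4 decimal places:

(0.6590, 0.7543)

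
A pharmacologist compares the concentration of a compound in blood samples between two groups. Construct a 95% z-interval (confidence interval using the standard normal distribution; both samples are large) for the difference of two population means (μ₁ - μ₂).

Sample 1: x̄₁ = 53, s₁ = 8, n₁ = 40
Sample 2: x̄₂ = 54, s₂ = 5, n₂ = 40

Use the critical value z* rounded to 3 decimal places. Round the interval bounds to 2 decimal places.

Both samples are large (n₁ = 40 ≥ 30, n₂ = 40 ≥ 30), so a z-interval for the difference of means applies.

Point estimate: x̄₁ - x̄₂ = 53 - 54 = -1

Standard error: SE = √(s₁²/n₁ + s₂²/n₂)
= √(8²/40 + 5²/40)
= √(1.600000 + 0.625000)
= 1.491643

For 95% confidence, z* = 1.96 (from standard normal table)
Margin of error: E = z* × SE = 1.96 × 1.491643 = 2.9236

Z-interval: (x̄₁ - x̄₂) ± E = -1 ± 2.9236 = (-3.9236, 1.9236)

Rounded to 2 decimal places:

(-3.92, 1.92)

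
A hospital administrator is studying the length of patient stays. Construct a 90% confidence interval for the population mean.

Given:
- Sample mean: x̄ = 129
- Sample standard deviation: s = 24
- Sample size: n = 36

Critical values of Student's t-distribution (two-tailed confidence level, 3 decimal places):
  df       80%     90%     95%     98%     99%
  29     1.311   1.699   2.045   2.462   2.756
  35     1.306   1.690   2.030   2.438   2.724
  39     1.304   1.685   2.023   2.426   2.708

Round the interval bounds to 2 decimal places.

The population standard deviation σ is unknown (only the sample standard deviation s is given), so use a t-interval with df = n - 1 = 36 - 1 = 35.

For 90% confidence with df = 35, t* = 1.690 (from t-table)

Standard error: SE = s/√n = 24/√36 = 4.000000

Margin of error: E = t* × SE = 1.690 × 4.000000 = 6.7600

T-interval: x̄ ± E = 129 ± 6.7600 = (122.2400, 135.7600)

Rounded to 2 decimal places:

(122.24, 135.76)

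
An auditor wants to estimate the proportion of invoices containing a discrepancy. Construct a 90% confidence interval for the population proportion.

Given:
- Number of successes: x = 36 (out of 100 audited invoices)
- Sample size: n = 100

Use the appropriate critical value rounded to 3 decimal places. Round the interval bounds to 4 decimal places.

Sample proportion: p̂ = 36/100 = 0.360000

Check conditions for normal approximation:
  np̂ = 36 ≥ 10 ✓
  n(1-p̂) = 64 ≥ 10 ✓

The sample is large enough, so use a z-interval (normal approximation) for the proportion.

For 90% confidence, z* = 1.645 (from standard normal table)

Standard error: SE = √(p̂(1-p̂)/n) = √(0.360000×0.640000/100) = 0.04800000

Margin of error: E = z* × SE = 1.645 × 0.04800000 = 0.078960

Z-interval: p̂ ± E = 0.360000 ± 0.078960 = (0.281040, 0.438960)

Rounded to 4 decimal places:

(0.2810, 0.4390)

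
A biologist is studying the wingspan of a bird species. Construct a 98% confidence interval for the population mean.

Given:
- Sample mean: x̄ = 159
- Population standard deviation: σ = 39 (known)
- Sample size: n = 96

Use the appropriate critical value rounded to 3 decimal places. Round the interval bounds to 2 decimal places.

The population standard deviation σ is known, so use a z-interval (standard normal critical value).

For 98% confidence, z* = 2.326 (from standard normal table)

Standard error: SE = σ/√n = 39/√96 = 3.980421

Margin of error: E = z* × SE = 2.326 × 3.980421 = 9.2585

Z-interval: x̄ ± E = 159 ± 9.2585 = (149.7415, 168.2585)

Rounded to 2 decimal places:

(149.74, 168.26)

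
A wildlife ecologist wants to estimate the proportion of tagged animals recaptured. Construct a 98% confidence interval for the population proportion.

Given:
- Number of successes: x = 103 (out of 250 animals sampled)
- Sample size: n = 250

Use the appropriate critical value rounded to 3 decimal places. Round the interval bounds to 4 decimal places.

Sample proportion: p̂ = 103/250 = 0.412000

Check conditions for normal approximation:
  np̂ = 103 ≥ 10 ✓
  n(1-p̂) = 147 ≥ 10 ✓

The sample is large enough, so use a z-interval (normal approximation) for the proportion.

For 98% confidence, z* = 2.326 (from standard normal table)

Standard error: SE = √(p̂(1-p̂)/n) = √(0.412000×0.588000/250) = 0.03112915

Margin of error: E = z* × SE = 2.326 × 0.03112915 = 0.072406

Z-interval: p̂ ± E = 0.412000 ± 0.072406 = (0.339594, 0.484406)

Rounded to 4 decimal places:

(0.3396, 0.4844)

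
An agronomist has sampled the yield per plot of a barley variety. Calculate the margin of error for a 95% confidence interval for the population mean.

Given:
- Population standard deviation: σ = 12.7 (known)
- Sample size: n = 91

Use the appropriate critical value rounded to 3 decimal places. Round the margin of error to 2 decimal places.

The population standard deviation σ is known, so use the z-interval margin of error formula.

For 95% confidence, z* = 1.96 (from standard normal table)

Margin of error formula for z-interval: E = z* × σ/√n

E = 1.96 × 12.7/√91
  = 1.96 × 1.331322
  = 2.6094

Rounded to 2 decimal places:

2.61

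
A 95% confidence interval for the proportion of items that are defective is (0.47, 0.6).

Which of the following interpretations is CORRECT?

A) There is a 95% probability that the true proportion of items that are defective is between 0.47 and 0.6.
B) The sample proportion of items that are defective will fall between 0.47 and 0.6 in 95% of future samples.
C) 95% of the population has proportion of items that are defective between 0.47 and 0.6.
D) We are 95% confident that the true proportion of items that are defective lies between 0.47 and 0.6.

A confidence interval represents our confidence in the procedure, not a probability statement about the parameter.

Key concept: If we repeated this sampling process many times and computed a 95% CI each time, about 95% of those intervals would contain the true population parameter.

For this specific interval (0.47, 0.6):
- Midpoint (point estimate): 0.535
- Margin of error: 0.065

The correct interpretation is the one stating confidence that the true parameter lies in the interval — option D.

D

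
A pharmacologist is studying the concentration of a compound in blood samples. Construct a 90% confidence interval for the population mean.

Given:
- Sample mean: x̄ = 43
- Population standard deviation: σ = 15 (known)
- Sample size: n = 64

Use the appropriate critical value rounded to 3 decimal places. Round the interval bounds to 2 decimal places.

The population standard deviation σ is known, so use a z-interval (standard normal critical value).

For 90% confidence, z* = 1.645 (from standard normal table)

Standard error: SE = σ/√n = 15/√64 = 1.875000

Margin of error: E = z* × SE = 1.645 × 1.875000 = 3.0844

Z-interval: x̄ ± E = 43 ± 3.0844 = (39.9156, 46.0844)

Rounded to 2 decimal places:

(39.92, 46.08)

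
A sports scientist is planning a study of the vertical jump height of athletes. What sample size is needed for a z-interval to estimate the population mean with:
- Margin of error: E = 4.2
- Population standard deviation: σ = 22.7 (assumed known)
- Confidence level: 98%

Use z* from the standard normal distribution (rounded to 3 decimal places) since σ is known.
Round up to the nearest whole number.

Using z* since population σ is known (z-interval formula).

For 98% confidence, z* = 2.326 (from standard normal table)

Sample size formula for z-interval: n = (z*σ/E)²

n = (2.326 × 22.7 / 4.2)²
  = (12.571476)²
  = 158.0420

Round up to the nearest whole number: n = 159

159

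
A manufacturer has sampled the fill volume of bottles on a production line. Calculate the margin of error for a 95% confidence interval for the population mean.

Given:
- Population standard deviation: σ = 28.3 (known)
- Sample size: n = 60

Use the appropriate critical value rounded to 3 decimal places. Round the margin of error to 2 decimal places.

The population standard deviation σ is known, so use the z-interval margin of error formula.

For 95% confidence, z* = 1.96 (from standard normal table)

Margin of error formula for z-interval: E = z* × σ/√n

E = 1.96 × 28.3/√60
  = 1.96 × 3.653514
  = 7.1609

Rounded to 2 decimal places:

7.16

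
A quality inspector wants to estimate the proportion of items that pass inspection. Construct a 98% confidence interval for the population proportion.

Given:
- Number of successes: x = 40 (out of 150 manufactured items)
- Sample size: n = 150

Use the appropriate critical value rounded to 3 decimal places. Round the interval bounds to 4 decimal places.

Sample proportion: p̂ = 40/150 = 0.266667

Check conditions for normal approximation:
  np̂ = 40 ≥ 10 ✓
  n(1-p̂) = 110 ≥ 10 ✓

The sample is large enough, so use a z-interval (normal approximation) for the proportion.

For 98% confidence, z* = 2.326 (from standard normal table)

Standard error: SE = √(p̂(1-p̂)/n) = √(0.266667×0.733333/150) = 0.03610684

Margin of error: E = z* × SE = 2.326 × 0.03610684 = 0.083985

Z-interval: p̂ ± E = 0.266667 ± 0.083985 = (0.182682, 0.350651)

Rounded to 4 decimal places:

(0.1827, 0.3507)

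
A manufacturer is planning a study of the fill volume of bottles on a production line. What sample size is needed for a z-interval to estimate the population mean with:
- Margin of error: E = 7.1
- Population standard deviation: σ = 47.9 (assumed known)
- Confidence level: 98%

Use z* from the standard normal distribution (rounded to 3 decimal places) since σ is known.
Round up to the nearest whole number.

Using z* since population σ is known (z-interval formula).

For 98% confidence, z* = 2.326 (from standard normal table)

Sample size formula for z-interval: n = (z*σ/E)²

n = (2.326 × 47.9 / 7.1)²
  = (15.692310)²
  = 246.2486

Round up to the nearest whole number: n = 247

247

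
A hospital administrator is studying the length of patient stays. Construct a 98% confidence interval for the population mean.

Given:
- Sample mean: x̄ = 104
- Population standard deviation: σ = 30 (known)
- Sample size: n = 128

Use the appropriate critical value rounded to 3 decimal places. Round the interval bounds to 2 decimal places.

The population standard deviation σ is known, so use a z-interval (standard normal critical value).

For 98% confidence, z* = 2.326 (from standard normal table)

Standard error: SE = σ/√n = 30/√128 = 2.651650

Margin of error: E = z* × SE = 2.326 × 2.651650 = 6.1677

Z-interval: x̄ ± E = 104 ± 6.1677 = (97.8323, 110.1677)

Rounded to 2 decimal places:

(97.83, 110.17)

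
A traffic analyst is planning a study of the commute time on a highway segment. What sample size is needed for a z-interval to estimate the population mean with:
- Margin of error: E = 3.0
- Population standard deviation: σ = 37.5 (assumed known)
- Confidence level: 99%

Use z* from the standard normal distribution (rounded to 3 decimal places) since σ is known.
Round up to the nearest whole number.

Using z* since population σ is known (z-interval formula).

For 99% confidence, z* = 2.576 (from standard normal table)

Sample size formula for z-interval: n = (z*σ/E)²

n = (2.576 × 37.5 / 3.0)²
  = (32.200000)²
  = 1036.8400

Round up to the nearest whole number: n = 1037

1037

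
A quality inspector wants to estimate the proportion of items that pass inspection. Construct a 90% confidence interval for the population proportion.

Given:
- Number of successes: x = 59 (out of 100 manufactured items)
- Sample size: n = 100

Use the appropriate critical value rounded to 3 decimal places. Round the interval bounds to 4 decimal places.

Sample proportion: p̂ = 59/100 = 0.590000

Check conditions for normal approximation:
  np̂ = 59 ≥ 10 ✓
  n(1-p̂) = 41 ≥ 10 ✓

The sample is large enough, so use a z-interval (normal approximation) for the proportion.

For 90% confidence, z* = 1.645 (from standard normal table)

Standard error: SE = √(p̂(1-p̂)/n) = √(0.590000×0.410000/100) = 0.04918333

Margin of error: E = z* × SE = 1.645 × 0.04918333 = 0.080907

Z-interval: p̂ ± E = 0.590000 ± 0.080907 = (0.509093, 0.670907)

Rounded to 4 decimal places:

(0.5091, 0.6709)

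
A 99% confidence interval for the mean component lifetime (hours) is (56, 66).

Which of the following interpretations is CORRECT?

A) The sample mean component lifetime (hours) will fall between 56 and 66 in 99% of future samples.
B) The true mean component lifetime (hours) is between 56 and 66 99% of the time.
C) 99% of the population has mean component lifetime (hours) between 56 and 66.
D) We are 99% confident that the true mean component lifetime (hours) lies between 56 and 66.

A confidence interval represents our confidence in the procedure, not a probability statement about the parameter.

Key concept: If we repeated this sampling process many times and computed a 99% CI each time, about 99% of those intervals would contain the true population parameter.

For this specific interval (56, 66):
- Midpoint (point estimate): 61
- Margin of error: 5

The correct interpretation is the one stating confidence that the true parameter lies in the interval — option D.

D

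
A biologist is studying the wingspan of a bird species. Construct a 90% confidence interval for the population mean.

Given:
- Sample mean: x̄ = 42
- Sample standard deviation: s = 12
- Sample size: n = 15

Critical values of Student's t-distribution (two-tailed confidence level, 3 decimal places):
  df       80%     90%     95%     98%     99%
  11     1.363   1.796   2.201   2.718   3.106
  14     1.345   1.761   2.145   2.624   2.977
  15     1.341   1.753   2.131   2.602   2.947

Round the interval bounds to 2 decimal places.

The population standard deviation σ is unknown (only the sample standard deviation s is given), so use a t-interval with df = n - 1 = 15 - 1 = 14.

For 90% confidence with df = 14, t* = 1.761 (from t-table)

Standard error: SE = s/√n = 12/√15 = 3.098387

Margin of error: E = t* × SE = 1.761 × 3.098387 = 5.4563

T-interval: x̄ ± E = 42 ± 5.4563 = (36.5437, 47.4563)

Rounded to 2 decimal places:

(36.54, 47.46)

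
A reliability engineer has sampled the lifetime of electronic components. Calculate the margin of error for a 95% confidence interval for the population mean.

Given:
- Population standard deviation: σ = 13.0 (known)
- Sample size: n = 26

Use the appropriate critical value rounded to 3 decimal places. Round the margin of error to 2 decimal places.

The population standard deviation σ is known, so use the z-interval margin of error formula.

For 95% confidence, z* = 1.96 (from standard normal table)

Margin of error formula for z-interval: E = z* × σ/√n

E = 1.96 × 13.0/√26
  = 1.96 × 2.549510
  = 4.9970

Rounded to 2 decimal places:

5.00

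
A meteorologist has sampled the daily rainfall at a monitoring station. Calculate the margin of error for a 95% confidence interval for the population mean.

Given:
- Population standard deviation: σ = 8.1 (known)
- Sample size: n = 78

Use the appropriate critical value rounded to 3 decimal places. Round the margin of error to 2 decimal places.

The population standard deviation σ is known, so use the z-interval margin of error formula.

For 95% confidence, z* = 1.96 (from standard normal table)

Margin of error formula for z-interval: E = z* × σ/√n

E = 1.96 × 8.1/√78
  = 1.96 × 0.917144
  = 1.7976

Rounded to 2 decimal places:

1.80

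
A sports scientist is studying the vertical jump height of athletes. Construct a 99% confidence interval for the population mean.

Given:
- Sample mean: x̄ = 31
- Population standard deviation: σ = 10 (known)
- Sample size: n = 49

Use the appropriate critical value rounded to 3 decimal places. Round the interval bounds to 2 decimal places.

The population standard deviation σ is known, so use a z-interval (standard normal critical value).

For 99% confidence, z* = 2.576 (from standard normal table)

Standard error: SE = σ/√n = 10/√49 = 1.428571

Margin of error: E = z* × SE = 2.576 × 1.428571 = 3.6800

Z-interval: x̄ ± E = 31 ± 3.6800 = (27.3200, 34.6800)

Rounded to 2 decimal places:

(27.32, 34.68)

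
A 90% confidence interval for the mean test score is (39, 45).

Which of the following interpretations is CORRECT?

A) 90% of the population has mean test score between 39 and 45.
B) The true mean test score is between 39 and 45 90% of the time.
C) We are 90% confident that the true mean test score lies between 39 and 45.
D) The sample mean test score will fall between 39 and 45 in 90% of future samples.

A confidence interval represents our confidence in the procedure, not a probability statement about the parameter.

Key concept: If we repeated this sampling process many times and computed a 90% CI each time, about 90% of those intervals would contain the true population parameter.

For this specific interval (39, 45):
- Midpoint (point estimate): 42
- Margin of error: 3

The correct interpretation is the one stating confidence that the true parameter lies in the interval — option C.

C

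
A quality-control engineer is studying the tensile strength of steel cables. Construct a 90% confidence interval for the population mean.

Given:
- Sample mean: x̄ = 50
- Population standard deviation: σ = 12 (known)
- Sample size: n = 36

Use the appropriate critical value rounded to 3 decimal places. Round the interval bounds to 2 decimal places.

The population standard deviation σ is known, so use a z-interval (standard normal critical value).

For 90% confidence, z* = 1.645 (from standard normal table)

Standard error: SE = σ/√n = 12/√36 = 2.000000

Margin of error: E = z* × SE = 1.645 × 2.000000 = 3.2900

Z-interval: x̄ ± E = 50 ± 3.2900 = (46.7100, 53.2900)

Rounded to 2 decimal places:

(46.71, 53.29)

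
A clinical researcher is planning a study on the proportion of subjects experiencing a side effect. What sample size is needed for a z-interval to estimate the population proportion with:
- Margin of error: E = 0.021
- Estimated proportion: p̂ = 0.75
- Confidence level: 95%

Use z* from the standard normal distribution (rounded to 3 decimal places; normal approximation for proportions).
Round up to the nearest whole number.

Using z* for proportion z-interval (normal approximation).

For 95% confidence, z* = 1.96 (from standard normal table)

Sample size formula for proportion z-interval: n = z*²p̂(1-p̂)/E²

n = 1.96² × 0.75 × 0.25 / 0.021²
  = 3.8416 × 0.1875 / 0.000441
  = 1633.3333

Round up to the nearest whole number: n = 1634

1634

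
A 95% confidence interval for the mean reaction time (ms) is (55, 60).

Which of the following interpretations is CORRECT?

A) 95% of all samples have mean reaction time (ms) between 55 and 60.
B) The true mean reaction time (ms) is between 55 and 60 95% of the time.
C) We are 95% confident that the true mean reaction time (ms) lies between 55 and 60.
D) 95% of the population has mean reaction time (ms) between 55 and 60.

A confidence interval represents our confidence in the procedure, not a probability statement about the parameter.

Key concept: If we repeated this sampling process many times and computed a 95% CI each time, about 95% of those intervals would contain the true population parameter.

For this specific interval (55, 60):
- Midpoint (point estimate): 57.5
- Margin of error: 2.5

The correct interpretation is the one stating confidence that the true parameter lies in the interval — option C.

C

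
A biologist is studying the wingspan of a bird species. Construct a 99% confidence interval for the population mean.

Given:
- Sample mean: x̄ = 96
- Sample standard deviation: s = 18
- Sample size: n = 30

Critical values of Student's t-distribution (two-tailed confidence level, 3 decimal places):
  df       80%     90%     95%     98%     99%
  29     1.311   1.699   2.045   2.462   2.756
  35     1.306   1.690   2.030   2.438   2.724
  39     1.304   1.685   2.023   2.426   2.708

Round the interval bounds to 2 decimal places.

The population standard deviation σ is unknown (only the sample standard deviation s is given), so use a t-interval with df = n - 1 = 30 - 1 = 29.

For 99% confidence with df = 29, t* = 2.756 (from t-table)

Standard error: SE = s/√n = 18/√30 = 3.286335

Margin of error: E = t* × SE = 2.756 × 3.286335 = 9.0571

T-interval: x̄ ± E = 96 ± 9.0571 = (86.9429, 105.0571)

Rounded to 2 decimal places:

(86.94, 105.06)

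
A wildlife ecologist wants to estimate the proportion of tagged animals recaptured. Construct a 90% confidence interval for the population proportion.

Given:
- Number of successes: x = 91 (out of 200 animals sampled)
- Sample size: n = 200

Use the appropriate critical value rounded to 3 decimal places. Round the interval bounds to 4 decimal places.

Sample proportion: p̂ = 91/200 = 0.455000

Check conditions for normal approximation:
  np̂ = 91 ≥ 10 ✓
  n(1-p̂) = 109 ≥ 10 ✓

The sample is large enough, so use a z-interval (normal approximation) for the proportion.

For 90% confidence, z* = 1.645 (from standard normal table)

Standard error: SE = √(p̂(1-p̂)/n) = √(0.455000×0.545000/200) = 0.03521186

Margin of error: E = z* × SE = 1.645 × 0.03521186 = 0.057924

Z-interval: p̂ ± E = 0.455000 ± 0.057924 = (0.397076, 0.512924)

Rounded to 4 decimal places:

(0.3971, 0.5129)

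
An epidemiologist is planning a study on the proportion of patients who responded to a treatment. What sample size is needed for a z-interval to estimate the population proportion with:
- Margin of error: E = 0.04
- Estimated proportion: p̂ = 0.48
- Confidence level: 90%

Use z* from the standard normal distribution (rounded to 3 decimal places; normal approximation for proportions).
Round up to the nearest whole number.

Using z* for proportion z-interval (normal approximation).

For 90% confidence, z* = 1.645 (from standard normal table)

Sample size formula for proportion z-interval: n = z*²p̂(1-p̂)/E²

n = 1.645² × 0.48 × 0.52 / 0.04²
  = 2.706025 × 0.2496 / 0.0016
  = 422.1399

Round up to the nearest whole number: n = 423

423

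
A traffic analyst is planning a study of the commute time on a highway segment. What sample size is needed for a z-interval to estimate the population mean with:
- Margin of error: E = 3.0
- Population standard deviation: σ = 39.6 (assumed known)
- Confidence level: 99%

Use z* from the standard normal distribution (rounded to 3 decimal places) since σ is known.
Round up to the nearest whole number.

Using z* since population σ is known (z-interval formula).

For 99% confidence, z* = 2.576 (from standard normal table)

Sample size formula for z-interval: n = (z*σ/E)²

n = (2.576 × 39.6 / 3.0)²
  = (34.003200)²
  = 1156.2176

Round up to the nearest whole number: n = 1157

1157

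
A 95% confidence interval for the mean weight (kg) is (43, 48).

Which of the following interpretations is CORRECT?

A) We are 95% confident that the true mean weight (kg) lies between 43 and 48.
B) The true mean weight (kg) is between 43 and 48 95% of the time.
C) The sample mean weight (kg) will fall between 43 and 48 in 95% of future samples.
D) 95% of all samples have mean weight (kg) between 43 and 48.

A confidence interval represents our confidence in the procedure, not a probability statement about the parameter.

Key concept: If we repeated this sampling process many times and computed a 95% CI each time, about 95% of those intervals would contain the true population parameter.

For this specific interval (43, 48):
- Midpoint (point estimate): 45.5
- Margin of error: 2.5

The correct interpretation is the one stating confidence that the true parameter lies in the interval — option A.

A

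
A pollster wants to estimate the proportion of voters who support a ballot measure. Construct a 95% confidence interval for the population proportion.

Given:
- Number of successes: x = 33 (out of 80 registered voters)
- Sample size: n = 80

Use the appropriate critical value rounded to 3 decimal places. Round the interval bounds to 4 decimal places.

Sample proportion: p̂ = 33/80 = 0.412500

Check conditions for normal approximation:
  np̂ = 33 ≥ 10 ✓
  n(1-p̂) = 47 ≥ 10 ✓

The sample is large enough, so use a z-interval (normal approximation) for the proportion.

For 95% confidence, z* = 1.96 (from standard normal table)

Standard error: SE = √(p̂(1-p̂)/n) = √(0.412500×0.587500/80) = 0.05503905

Margin of error: E = z* × SE = 1.96 × 0.05503905 = 0.107877

Z-interval: p̂ ± E = 0.412500 ± 0.107877 = (0.304623, 0.520377)

Rounded to 4 decimal places:

(0.3046, 0.5204)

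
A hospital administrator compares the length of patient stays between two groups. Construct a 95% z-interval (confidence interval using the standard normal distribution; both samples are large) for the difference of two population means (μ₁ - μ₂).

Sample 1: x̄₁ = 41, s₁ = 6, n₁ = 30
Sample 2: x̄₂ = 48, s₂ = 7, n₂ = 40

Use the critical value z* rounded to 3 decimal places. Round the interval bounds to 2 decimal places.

Both samples are large (n₁ = 30 ≥ 30, n₂ = 40 ≥ 30), so a z-interval for the difference of means applies.

Point estimate: x̄₁ - x̄₂ = 41 - 48 = -7

Standard error: SE = √(s₁²/n₁ + s₂²/n₂)
= √(6²/30 + 7²/40)
= √(1.200000 + 1.225000)
= 1.557241

For 95% confidence, z* = 1.96 (from standard normal table)
Margin of error: E = z* × SE = 1.96 × 1.557241 = 3.0522

Z-interval: (x̄₁ - x̄₂) ± E = -7 ± 3.0522 = (-10.0522, -3.9478)

Rounded to 2 decimal places:

(-10.05, -3.95)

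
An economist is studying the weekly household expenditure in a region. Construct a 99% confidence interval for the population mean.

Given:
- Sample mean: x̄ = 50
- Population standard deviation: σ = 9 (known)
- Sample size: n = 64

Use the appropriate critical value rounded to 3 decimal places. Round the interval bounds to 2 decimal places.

The population standard deviation σ is known, so use a z-interval (standard normal critical value).

For 99% confidence, z* = 2.576 (from standard normal table)

Standard error: SE = σ/√n = 9/√64 = 1.125000

Margin of error: E = z* × SE = 2.576 × 1.125000 = 2.8980

Z-interval: x̄ ± E = 50 ± 2.8980 = (47.1020, 52.8980)

Rounded to 2 decimal places:

(47.10, 52.90)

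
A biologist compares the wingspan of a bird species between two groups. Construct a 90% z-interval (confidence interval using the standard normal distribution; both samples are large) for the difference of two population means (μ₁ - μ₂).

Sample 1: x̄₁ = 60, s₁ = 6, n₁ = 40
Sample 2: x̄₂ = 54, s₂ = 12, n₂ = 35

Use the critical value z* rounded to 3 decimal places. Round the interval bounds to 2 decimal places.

Both samples are large (n₁ = 40 ≥ 30, n₂ = 35 ≥ 30), so a z-interval for the difference of means applies.

Point estimate: x̄₁ - x̄₂ = 60 - 54 = 6

Standard error: SE = √(s₁²/n₁ + s₂²/n₂)
= √(6²/40 + 12²/35)
= √(0.900000 + 4.114286)
= 2.239260

For 90% confidence, z* = 1.645 (from standard normal table)
Margin of error: E = z* × SE = 1.645 × 2.239260 = 3.6836

Z-interval: (x̄₁ - x̄₂) ± E = 6 ± 3.6836 = (2.3164, 9.6836)

Rounded to 2 decimal places:

(2.32, 9.68)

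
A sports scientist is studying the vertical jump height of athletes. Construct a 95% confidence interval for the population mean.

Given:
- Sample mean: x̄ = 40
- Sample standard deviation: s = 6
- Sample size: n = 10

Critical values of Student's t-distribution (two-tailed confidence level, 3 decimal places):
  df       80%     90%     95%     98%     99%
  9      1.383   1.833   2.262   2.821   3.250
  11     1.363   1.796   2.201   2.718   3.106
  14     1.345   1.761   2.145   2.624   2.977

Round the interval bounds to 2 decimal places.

The population standard deviation σ is unknown (only the sample standard deviation s is given), so use a t-interval with df = n - 1 = 10 - 1 = 9.

For 95% confidence with df = 9, t* = 2.262 (from t-table)

Standard error: SE = s/√n = 6/√10 = 1.897367

Margin of error: E = t* × SE = 2.262 × 1.897367 = 4.2918

T-interval: x̄ ± E = 40 ± 4.2918 = (35.7082, 44.2918)

Rounded to 2 decimal places:

(35.71, 44.29)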